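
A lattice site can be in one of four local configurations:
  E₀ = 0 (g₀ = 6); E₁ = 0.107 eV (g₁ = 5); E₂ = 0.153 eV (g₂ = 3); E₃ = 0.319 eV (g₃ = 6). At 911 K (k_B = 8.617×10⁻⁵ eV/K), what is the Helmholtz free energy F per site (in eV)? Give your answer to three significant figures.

-0.161 eV

k_BT = 8.617×10⁻⁵ × 911 K = 0.078501 eV.
Eᵢ/kT = 0, 1.3630, 1.9490, 4.0636.
Z = Σ gᵢe^(−Eᵢ/kT) = 6·e^(−0) + 5·e^(−1.3630) + 3·e^(−1.9490) + 6·e^(−4.0636) = 6.0000 + 1.2795 + 0.42725 + 0.10312 = 7.8099.
F = −kT ln Z = −0.078501 × ln(7.8099) = −0.078501 × 2.0554 = -0.161 eV.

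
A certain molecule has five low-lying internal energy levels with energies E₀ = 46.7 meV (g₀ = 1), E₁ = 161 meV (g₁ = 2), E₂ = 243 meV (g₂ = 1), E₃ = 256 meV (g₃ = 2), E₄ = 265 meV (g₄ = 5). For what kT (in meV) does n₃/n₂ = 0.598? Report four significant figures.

10.77 meV

n₃/n₂ = (g₃/g₂) exp[−(E₃−E₂)/kT] = 0.598.
⇒ (E₃−E₂)/kT = ln((2/1)/0.598) = ln(3.34448) = 1.20731.
kT = 13 meV / 1.20731 = 10.77 meV.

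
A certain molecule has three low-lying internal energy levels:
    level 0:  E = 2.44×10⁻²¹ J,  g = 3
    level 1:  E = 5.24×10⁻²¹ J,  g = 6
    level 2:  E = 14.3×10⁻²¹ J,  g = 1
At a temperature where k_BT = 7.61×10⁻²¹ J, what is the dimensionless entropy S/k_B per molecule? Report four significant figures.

2.249

Eᵢ/kT = 0.320631, 0.688568, 1.87911.
Z = Σ gᵢe^(−Eᵢ/kT) = 3·e^(−0.320631) + 6·e^(−0.688568) + 1·e^(−1.87911) = 2.17707 + 3.01377 + 0.152726 = 5.34357.
⟨E⟩ = Σ EᵢPᵢ = 4.35817 ×10⁻²¹ J.
S/k_B = ln Z + ⟨E⟩/kT = ln(5.34357) + 4.35817/7.61 = 1.67589 + 0.572690 = 2.249.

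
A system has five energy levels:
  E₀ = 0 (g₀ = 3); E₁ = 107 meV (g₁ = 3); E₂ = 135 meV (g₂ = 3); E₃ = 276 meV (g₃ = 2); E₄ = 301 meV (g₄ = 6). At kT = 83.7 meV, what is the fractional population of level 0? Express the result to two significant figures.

0.64

Eᵢ/kT = 0, 1.278, 1.613, 3.297, 3.596.
Z = Σ gᵢe^(−Eᵢ/kT) = 3·e^(−0) + 3·e^(−1.278) + 3·e^(−1.613) + 2·e^(−3.297) + 6·e^(−3.596) = 3.000 + 0.8358 + 0.5979 + 0.07399 + 0.1646 = 4.672.
P₀ = g₀ e^(−E₀/kT) / Z = 3.000/4.672 = 0.64.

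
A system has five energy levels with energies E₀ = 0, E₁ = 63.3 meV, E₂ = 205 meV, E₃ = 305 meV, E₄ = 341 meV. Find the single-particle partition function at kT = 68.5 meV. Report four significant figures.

Z = 1.466

Eᵢ/kT = 0, 0.924088, 2.99270, 4.45255, 4.97810.
Z = Σ e^(−Eᵢ/kT) = e^(−0) + e^(−0.924088) + e^(−2.99270) + e^(−4.45255) + e^(−4.97810) = 1.00000 + 0.396893 + 0.0501518 + 0.0116488 + 0.00688714 = 1.46558.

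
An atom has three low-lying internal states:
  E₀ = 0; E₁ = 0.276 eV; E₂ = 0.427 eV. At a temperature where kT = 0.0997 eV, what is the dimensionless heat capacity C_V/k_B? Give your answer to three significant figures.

Eᵢ/kT = 0, 2.7683, 4.2828.
Z = Σ e^(−Eᵢ/kT) = e^(−0) + e^(−2.7683) + e^(−4.2828) = 1.0000 + 0.062769 + 0.013804 = 1.0766.
⟨E⟩ = 0.021567 eV, ⟨E²⟩ = 0.0067791 eV².
C_V/k_B = (⟨E²⟩ − ⟨E⟩²)/(kT)² = (0.0067791 − 0.00046514)/0.0099401 = 0.635.

0.635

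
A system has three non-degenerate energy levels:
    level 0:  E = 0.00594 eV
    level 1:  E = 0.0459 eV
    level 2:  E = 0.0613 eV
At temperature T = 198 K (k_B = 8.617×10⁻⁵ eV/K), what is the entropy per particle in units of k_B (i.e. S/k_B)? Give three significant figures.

0.436

k_BT = 8.617×10⁻⁵ × 198 K = 0.017062 eV.
Eᵢ/kT = 0.34814, 2.6902, 3.5928.
Z = Σ e^(−Eᵢ/kT) = e^(−0.34814) + e^(−2.6902) + e^(−3.5928) = 0.70600 + 0.067867 + 0.027521 = 0.80139.
⟨E⟩ = Σ EᵢPᵢ = 0.011225 eV.
S/k_B = ln Z + ⟨E⟩/kT = ln(0.80139) + 0.011225/0.017062 = -0.22141 + 0.65789 = 0.436.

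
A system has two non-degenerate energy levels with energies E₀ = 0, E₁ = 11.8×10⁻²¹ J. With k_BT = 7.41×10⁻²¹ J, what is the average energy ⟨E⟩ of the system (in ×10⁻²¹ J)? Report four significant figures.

Eᵢ/kT = 0, 1.59244.
Z = Σ e^(−Eᵢ/kT) = e^(−0) + e^(−1.59244) = 1.00000 + 0.203429 = 1.20343.
⟨E⟩ = Σ Eᵢ e^(−Eᵢ/kT) / Z = (0·1.00000 + 11.8·0.203429) / 1.20343 = 1.995 ×10⁻²¹ J.

1.995 ×10⁻²¹ J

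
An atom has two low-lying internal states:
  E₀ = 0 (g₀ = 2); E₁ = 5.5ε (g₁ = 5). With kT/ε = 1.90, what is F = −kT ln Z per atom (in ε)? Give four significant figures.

Eᵢ/kT = 0, 2.89474.
Z = Σ gᵢe^(−Eᵢ/kT) = 2·e^(−0) + 5·e^(−2.89474) = 2.00000 + 0.276567 = 2.27657.
F = −kT ln Z = −1.90 × ln(2.27657) = −1.90 × 0.822670 = -1.563 ε.

-1.563 ε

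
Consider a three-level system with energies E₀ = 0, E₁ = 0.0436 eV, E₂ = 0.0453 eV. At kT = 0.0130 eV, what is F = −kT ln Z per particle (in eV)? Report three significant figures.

-0.000826 eV

Eᵢ/kT = 0, 3.3538, 3.4846.
Z = Σ e^(−Eᵢ/kT) = e^(−0) + e^(−3.3538) + e^(−3.4846) = 1.0000 + 0.034951 + 0.030666 = 1.0656.
F = −kT ln Z = −0.0130 × ln(1.0656) = −0.0130 × 0.063538 = -0.000826 eV.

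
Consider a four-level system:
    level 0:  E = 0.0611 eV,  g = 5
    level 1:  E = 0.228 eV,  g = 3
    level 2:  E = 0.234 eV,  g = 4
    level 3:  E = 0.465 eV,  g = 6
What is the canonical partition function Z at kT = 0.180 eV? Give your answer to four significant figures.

Eᵢ/kT = 0.339444, 1.26667, 1.30000, 2.58333.
Z = Σ gᵢe^(−Eᵢ/kT) = 5·e^(−0.339444) + 3·e^(−1.26667) + 4·e^(−1.30000) + 6·e^(−2.58333) = 3.56083 + 0.845305 + 1.09013 + 0.453133 = 5.94940.

Z = 5.949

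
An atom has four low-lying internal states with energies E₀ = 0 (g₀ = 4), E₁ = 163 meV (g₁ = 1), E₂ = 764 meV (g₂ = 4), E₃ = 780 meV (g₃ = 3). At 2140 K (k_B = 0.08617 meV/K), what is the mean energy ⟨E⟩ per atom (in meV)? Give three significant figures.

k_BT = 0.08617 × 2140 K = 184.40 meV.
Eᵢ/kT = 0, 0.88395, 4.1432, 4.2299.
Z = Σ gᵢe^(−Eᵢ/kT) = 4·e^(−0) + 1·e^(−0.88395) + 4·e^(−4.1432) + 3·e^(−4.2299) = 4.0000 + 0.41315 + 0.063488 + 0.043662 = 4.5203.
⟨E⟩ = Σ Eᵢ gᵢe^(−Eᵢ/kT) / Z = (0·4.0000 + 163·0.41315 + 764·0.063488 + 780·0.043662) / 4.5203 = 33.2 meV.

33.2 meV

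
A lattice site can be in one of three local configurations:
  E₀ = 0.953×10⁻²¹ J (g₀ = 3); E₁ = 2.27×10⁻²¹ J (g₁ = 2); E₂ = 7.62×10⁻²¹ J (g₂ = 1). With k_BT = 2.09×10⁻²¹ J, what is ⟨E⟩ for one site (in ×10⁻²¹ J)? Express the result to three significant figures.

1.36 ×10⁻²¹ J

Eᵢ/kT = 0.45598, 1.0861, 3.6459.
Z = Σ gᵢe^(−Eᵢ/kT) = 3·e^(−0.45598) + 2·e^(−1.0861) + 1·e^(−3.6459) = 1.9015 + 0.67506 + 0.026098 = 2.6027.
⟨E⟩ = Σ Eᵢ gᵢe^(−Eᵢ/kT) / Z = (0.953·1.9015 + 2.27·0.67506 + 7.62·0.026098) / 2.6027 = 1.36 ×10⁻²¹ J.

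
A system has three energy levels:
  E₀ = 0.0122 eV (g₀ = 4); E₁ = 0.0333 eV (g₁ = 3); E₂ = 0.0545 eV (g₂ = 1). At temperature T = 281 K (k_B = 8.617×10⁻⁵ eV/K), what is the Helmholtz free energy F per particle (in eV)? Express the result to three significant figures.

-0.0288 eV

k_BT = 8.617×10⁻⁵ × 281 K = 0.024214 eV.
Eᵢ/kT = 0.50384, 1.3752, 2.2508.
Z = Σ gᵢe^(−Eᵢ/kT) = 4·e^(−0.50384) + 3·e^(−1.3752) + 1·e^(−2.2508) = 2.4168 + 0.75837 + 0.10531 = 3.2805.
F = −kT ln Z = −0.024214 × ln(3.2805) = −0.024214 × 1.1880 = -0.0288 eV.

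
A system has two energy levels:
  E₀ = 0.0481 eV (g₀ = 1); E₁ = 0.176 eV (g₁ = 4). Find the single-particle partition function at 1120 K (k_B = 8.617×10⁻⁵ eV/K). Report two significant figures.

k_BT = 8.617×10⁻⁵ × 1120 K = 0.09651 eV.
Eᵢ/kT = 0.4984, 1.824.
Z = Σ gᵢe^(−Eᵢ/kT) = 1·e^(−0.4984) + 4·e^(−1.824) = 0.6075 + 0.6455 = 1.253.

Z = 1.3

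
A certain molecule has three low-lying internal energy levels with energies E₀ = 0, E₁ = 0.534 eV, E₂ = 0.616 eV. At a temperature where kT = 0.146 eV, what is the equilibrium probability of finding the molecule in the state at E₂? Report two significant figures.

0.014

Eᵢ/kT = 0, 3.658, 4.219.
Z = Σ e^(−Eᵢ/kT) = e^(−0) + e^(−3.658) + e^(−4.219) = 1.000 + 0.02578 + 0.01471 = 1.040.
P₂ = e^(−E₂/kT) / Z = 0.01471/1.040 = 0.014.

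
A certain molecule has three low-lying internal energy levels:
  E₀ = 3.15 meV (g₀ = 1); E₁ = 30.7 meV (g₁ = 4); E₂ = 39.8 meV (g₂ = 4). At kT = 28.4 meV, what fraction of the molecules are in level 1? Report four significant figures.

0.4192

Eᵢ/kT = 0.110915, 1.08099, 1.40141.
Z = Σ gᵢe^(−Eᵢ/kT) = 1·e^(−0.110915) + 4·e^(−1.08099) + 4·e^(−1.40141) = 0.895015 + 1.35704 + 0.984998 = 3.23705.
P₁ = g₁ e^(−E₁/kT) / Z = 1.35704/3.23705 = 0.4192.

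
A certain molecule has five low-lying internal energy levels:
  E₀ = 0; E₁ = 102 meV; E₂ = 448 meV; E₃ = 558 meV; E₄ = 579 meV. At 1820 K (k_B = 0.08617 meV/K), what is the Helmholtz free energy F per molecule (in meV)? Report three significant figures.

-76.9 meV

k_BT = 0.08617 × 1820 K = 156.83 meV.
Eᵢ/kT = 0, 0.65039, 2.8566, 3.5580, 3.6919.
Z = Σ e^(−Eᵢ/kT) = e^(−0) + e^(−0.65039) + e^(−2.8566) + e^(−3.5580) + e^(−3.6919) = 1.0000 + 0.52184 + 0.057464 + 0.028496 + 0.024925 = 1.6327.
F = −kT ln Z = −156.83 × ln(1.6327) = −156.83 × 0.49024 = -76.9 meV.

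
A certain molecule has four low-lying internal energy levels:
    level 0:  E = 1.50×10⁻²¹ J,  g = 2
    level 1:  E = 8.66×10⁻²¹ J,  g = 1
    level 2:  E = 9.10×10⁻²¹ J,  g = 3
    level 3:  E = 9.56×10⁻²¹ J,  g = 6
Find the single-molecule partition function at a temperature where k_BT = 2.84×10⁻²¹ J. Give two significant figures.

Eᵢ/kT = 0.5282, 3.049, 3.204, 3.366.
Z = Σ gᵢe^(−Eᵢ/kT) = 2·e^(−0.5282) + 1·e^(−3.049) + 3·e^(−3.204) + 6·e^(−3.366) = 1.179 + 0.04741 + 0.1218 + 0.2072 = 1.555.

Z = 1.6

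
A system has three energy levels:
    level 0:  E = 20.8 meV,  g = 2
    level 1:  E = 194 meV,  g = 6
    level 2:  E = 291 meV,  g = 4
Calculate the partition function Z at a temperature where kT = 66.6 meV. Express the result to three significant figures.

Eᵢ/kT = 0.31231, 2.9129, 4.3694.
Z = Σ gᵢe^(−Eᵢ/kT) = 2·e^(−0.31231) + 6·e^(−2.9129) + 4·e^(−4.3694) = 1.4635 + 0.32591 + 0.050635 = 1.8400.

Z = 1.84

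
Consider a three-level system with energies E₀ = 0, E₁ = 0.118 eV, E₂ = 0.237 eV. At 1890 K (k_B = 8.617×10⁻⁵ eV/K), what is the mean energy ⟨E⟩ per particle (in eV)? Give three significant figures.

0.0655 eV

k_BT = 8.617×10⁻⁵ × 1890 K = 0.16286 eV.
Eᵢ/kT = 0, 0.72455, 1.4552.
Z = Σ e^(−Eᵢ/kT) = e^(−0) + e^(−0.72455) + e^(−1.4552) = 1.0000 + 0.48454 + 0.23335 = 1.7179.
⟨E⟩ = Σ Eᵢ e^(−Eᵢ/kT) / Z = (0·1.0000 + 0.118·0.48454 + 0.237·0.23335) / 1.7179 = 0.0655 eV.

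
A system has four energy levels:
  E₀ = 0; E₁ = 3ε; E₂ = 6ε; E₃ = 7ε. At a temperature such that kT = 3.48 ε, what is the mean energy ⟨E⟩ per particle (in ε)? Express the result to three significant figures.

1.89 ε

Eᵢ/kT = 0, 0.86207, 1.7241, 2.0115.
Z = Σ e^(−Eᵢ/kT) = e^(−0) + e^(−0.86207) + e^(−1.7241) + e^(−2.0115) = 1.0000 + 0.42229 + 0.17833 + 0.13379 = 1.7344.
⟨E⟩ = Σ Eᵢ e^(−Eᵢ/kT) / Z = (0·1.0000 + 3·0.42229 + 6·0.17833 + 7·0.13379) / 1.7344 = 1.89 ε.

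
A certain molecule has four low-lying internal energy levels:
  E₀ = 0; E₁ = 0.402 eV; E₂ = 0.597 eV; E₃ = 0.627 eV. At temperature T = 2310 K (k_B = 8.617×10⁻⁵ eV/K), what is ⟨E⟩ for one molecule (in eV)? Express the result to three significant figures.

0.0897 eV

k_BT = 8.617×10⁻⁵ × 2310 K = 0.19905 eV.
Eᵢ/kT = 0, 2.0196, 2.9992, 3.1500.
Z = Σ e^(−Eᵢ/kT) = e^(−0) + e^(−2.0196) + e^(−2.9992) + e^(−3.1500) = 1.0000 + 0.13271 + 0.049827 + 0.042852 = 1.2254.
⟨E⟩ = Σ Eᵢ e^(−Eᵢ/kT) / Z = (0·1.0000 + 0.402·0.13271 + 0.597·0.049827 + 0.627·0.042852) / 1.2254 = 0.0897 eV.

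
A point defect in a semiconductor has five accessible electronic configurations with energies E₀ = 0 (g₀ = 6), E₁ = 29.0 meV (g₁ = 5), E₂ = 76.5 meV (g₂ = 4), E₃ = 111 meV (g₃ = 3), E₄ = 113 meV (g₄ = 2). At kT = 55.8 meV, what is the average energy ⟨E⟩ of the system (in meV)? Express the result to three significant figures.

22.4 meV

Eᵢ/kT = 0, 0.51971, 1.3710, 1.9892, 2.0251.
Z = Σ gᵢe^(−Eᵢ/kT) = 6·e^(−0) + 5·e^(−0.51971) + 4·e^(−1.3710) + 3·e^(−1.9892) + 2·e^(−2.0251) = 6.0000 + 2.9735 + 1.0154 + 0.41041 + 0.26396 = 10.663.
⟨E⟩ = Σ Eᵢ gᵢe^(−Eᵢ/kT) / Z = (0·6.0000 + 29.0·2.9735 + 76.5·1.0154 + 111·0.41041 + 113·0.26396) / 10.663 = 22.4 meV.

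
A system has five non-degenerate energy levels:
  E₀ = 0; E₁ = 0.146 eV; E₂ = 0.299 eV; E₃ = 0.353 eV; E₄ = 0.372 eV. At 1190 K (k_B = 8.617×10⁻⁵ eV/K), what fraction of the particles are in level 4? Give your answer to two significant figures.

0.020

k_BT = 8.617×10⁻⁵ × 1190 K = 0.1025 eV.
Eᵢ/kT = 0, 1.424, 2.917, 3.444, 3.629.
Z = Σ e^(−Eᵢ/kT) = e^(−0) + e^(−1.424) + e^(−2.917) + e^(−3.444) + e^(−3.629) = 1.000 + 0.2407 + 0.05410 + 0.03194 + 0.02654 = 1.353.
P₄ = e^(−E₄/kT) / Z = 0.02654/1.353 = 0.020.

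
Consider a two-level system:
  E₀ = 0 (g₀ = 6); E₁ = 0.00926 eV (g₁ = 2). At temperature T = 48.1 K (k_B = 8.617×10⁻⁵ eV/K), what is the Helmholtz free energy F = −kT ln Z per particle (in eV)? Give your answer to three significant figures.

k_BT = 8.617×10⁻⁵ × 48.1 K = 0.0041448 eV.
Eᵢ/kT = 0, 2.2341.
Z = Σ gᵢe^(−Eᵢ/kT) = 6·e^(−0) + 2·e^(−2.2341) = 6.0000 + 0.21418 = 6.2142.
F = −kT ln Z = −0.0041448 × ln(6.2142) = −0.0041448 × 1.8268 = -0.00757 eV.

-0.00757 eV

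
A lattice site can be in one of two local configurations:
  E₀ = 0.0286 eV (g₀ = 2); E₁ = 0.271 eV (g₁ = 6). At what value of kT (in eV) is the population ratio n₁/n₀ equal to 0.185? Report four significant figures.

0.08701 eV

n₁/n₀ = (g₁/g₀) exp[−(E₁−E₀)/kT] = 0.185.
⇒ (E₁−E₀)/kT = ln((6/2)/0.185) = ln(16.2162) = 2.78601.
kT = 0.2424 eV / 2.78601 = 0.08701 eV.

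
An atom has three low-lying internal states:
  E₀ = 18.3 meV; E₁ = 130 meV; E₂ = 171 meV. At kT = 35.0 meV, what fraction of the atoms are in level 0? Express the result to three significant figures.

Eᵢ/kT = 0.52286, 3.7143, 4.8857.
Z = Σ e^(−Eᵢ/kT) = e^(−0.52286) + e^(−3.7143) + e^(−4.8857) = 0.59282 + 0.024372 + 0.0075538 = 0.62475.
P₀ = e^(−E₀/kT) / Z = 0.59282/0.62475 = 0.949.

0.949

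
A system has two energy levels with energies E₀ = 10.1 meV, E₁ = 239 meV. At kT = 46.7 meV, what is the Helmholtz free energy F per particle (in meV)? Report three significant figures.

Eᵢ/kT = 0.21627, 5.1178.
Z = Σ e^(−Eᵢ/kT) = e^(−0.21627) + e^(−5.1178) = 0.80552 + 0.0059892 = 0.81151.
F = −kT ln Z = −46.7 × ln(0.81151) = −46.7 × -0.20886 = 9.75 meV.

9.75 meV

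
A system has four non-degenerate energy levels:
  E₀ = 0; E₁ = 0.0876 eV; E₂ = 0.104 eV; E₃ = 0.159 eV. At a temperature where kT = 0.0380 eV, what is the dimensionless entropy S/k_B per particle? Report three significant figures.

0.564

Eᵢ/kT = 0, 2.3053, 2.7368, 4.1842.
Z = Σ e^(−Eᵢ/kT) = e^(−0) + e^(−2.3053) + e^(−2.7368) + e^(−4.1842) = 1.0000 + 0.099729 + 0.064777 + 0.015234 = 1.1797.
⟨E⟩ = Σ EᵢPᵢ = 0.015169 eV.
S/k_B = ln Z + ⟨E⟩/kT = ln(1.1797) + 0.015169/0.0380 = 0.16526 + 0.39918 = 0.564.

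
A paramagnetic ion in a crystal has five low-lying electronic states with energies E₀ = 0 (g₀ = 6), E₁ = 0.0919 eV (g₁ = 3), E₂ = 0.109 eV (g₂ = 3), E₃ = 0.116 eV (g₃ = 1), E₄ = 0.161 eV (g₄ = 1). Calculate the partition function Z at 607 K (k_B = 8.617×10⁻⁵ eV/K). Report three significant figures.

Z = 7.05

k_BT = 8.617×10⁻⁵ × 607 K = 0.052305 eV.
Eᵢ/kT = 0, 1.7570, 2.0839, 2.2178, 3.0781.
Z = Σ gᵢe^(−Eᵢ/kT) = 6·e^(−0) + 3·e^(−1.7570) + 3·e^(−2.0839) + 1·e^(−2.2178) + 1·e^(−3.0781) = 6.0000 + 0.51769 + 0.37333 + 0.10885 + 0.046047 = 7.0459.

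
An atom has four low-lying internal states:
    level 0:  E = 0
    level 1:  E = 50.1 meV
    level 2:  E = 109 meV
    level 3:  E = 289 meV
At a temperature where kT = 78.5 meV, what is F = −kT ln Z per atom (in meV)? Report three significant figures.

Eᵢ/kT = 0, 0.63822, 1.3885, 3.6815.
Z = Σ e^(−Eᵢ/kT) = e^(−0) + e^(−0.63822) + e^(−1.3885) + e^(−3.6815) = 1.0000 + 0.52823 + 0.24945 + 0.025185 = 1.8029.
F = −kT ln Z = −78.5 × ln(1.8029) = −78.5 × 0.58940 = -46.3 meV.

-46.3 meV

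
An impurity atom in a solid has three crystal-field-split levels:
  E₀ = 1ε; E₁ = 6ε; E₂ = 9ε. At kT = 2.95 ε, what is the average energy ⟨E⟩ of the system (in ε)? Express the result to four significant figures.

Eᵢ/kT = 0.338983, 2.03390, 3.05085.
Z = Σ e^(−Eᵢ/kT) = e^(−0.338983) + e^(−2.03390) + e^(−3.05085) = 0.712495 + 0.130824 + 0.0473187 = 0.890638.
⟨E⟩ = Σ Eᵢ e^(−Eᵢ/kT) / Z = (1·0.712495 + 6·0.130824 + 9·0.0473187) / 0.890638 = 2.159 ε.

2.159 ε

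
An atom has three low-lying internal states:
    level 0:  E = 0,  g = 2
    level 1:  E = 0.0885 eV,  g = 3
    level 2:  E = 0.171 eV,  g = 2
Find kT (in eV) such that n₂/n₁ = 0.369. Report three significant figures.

0.139 eV

n₂/n₁ = (g₂/g₁) exp[−(E₂−E₁)/kT] = 0.369.
⇒ (E₂−E₁)/kT = ln((2/3)/0.369) = ln(1.8067) = 0.59150.
kT = 0.0825 eV / 0.59150 = 0.139 eV.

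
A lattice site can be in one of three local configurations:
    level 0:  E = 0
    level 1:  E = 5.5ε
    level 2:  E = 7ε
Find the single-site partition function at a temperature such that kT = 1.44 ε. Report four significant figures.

Eᵢ/kT = 0, 3.81944, 4.86111.
Z = Σ e^(−Eᵢ/kT) = e^(−0) + e^(−3.81944) + e^(−4.86111) = 1.00000 + 0.0219401 + 0.00774189 = 1.02968.

Z = 1.030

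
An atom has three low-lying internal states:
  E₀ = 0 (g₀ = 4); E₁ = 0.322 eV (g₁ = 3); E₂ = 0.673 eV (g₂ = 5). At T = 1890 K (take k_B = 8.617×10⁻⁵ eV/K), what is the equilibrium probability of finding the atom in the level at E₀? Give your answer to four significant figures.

0.8898

k_BT = 8.617×10⁻⁵ × 1890 K = 0.162861 eV.
Eᵢ/kT = 0, 1.97715, 4.13236.
Z = Σ gᵢe^(−Eᵢ/kT) = 4·e^(−0) + 3·e^(−1.97715) + 5·e^(−4.13236) = 4.00000 + 0.415390 + 0.0802248 = 4.49561.
P₀ = g₀ e^(−E₀/kT) / Z = 4.00000/4.49561 = 0.8898.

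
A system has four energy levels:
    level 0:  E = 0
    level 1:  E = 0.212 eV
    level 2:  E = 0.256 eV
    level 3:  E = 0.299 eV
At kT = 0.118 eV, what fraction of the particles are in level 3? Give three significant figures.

0.0584

Eᵢ/kT = 0, 1.7966, 2.1695, 2.5339.
Z = Σ e^(−Eᵢ/kT) = e^(−0) + e^(−1.7966) + e^(−2.1695) + e^(−2.5339) = 1.0000 + 0.16586 + 0.11423 + 0.079349 = 1.3594.
P₃ = e^(−E₃/kT) / Z = 0.079349/1.3594 = 0.0584.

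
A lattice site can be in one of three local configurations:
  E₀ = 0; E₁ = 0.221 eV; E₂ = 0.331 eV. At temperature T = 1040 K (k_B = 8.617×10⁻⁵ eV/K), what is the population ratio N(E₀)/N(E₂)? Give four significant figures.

40.19

k_BT = 8.617×10⁻⁵ × 1040 K = 0.0896168 eV.
n₀/n₂ = exp[−(E₀−E₂)/kT] = exp(−(-0.331 eV)/(0.0896168 eV)) = exp(3.69350) = 40.19.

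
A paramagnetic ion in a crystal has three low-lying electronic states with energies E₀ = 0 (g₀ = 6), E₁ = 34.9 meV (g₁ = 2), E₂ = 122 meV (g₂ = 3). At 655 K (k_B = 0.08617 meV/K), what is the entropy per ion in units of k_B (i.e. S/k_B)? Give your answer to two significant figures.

2.2

k_BT = 0.08617 × 655 K = 56.44 meV.
Eᵢ/kT = 0, 0.6184, 2.162.
Z = Σ gᵢe^(−Eᵢ/kT) = 6·e^(−0) + 2·e^(−0.6184) + 3·e^(−2.162) = 6.000 + 1.078 + 0.3453 = 7.423.
⟨E⟩ = Σ EᵢPᵢ = 10.74 meV.
S/k_B = ln Z + ⟨E⟩/kT = ln(7.423) + 10.74/56.44 = 2.005 + 0.1903 = 2.2.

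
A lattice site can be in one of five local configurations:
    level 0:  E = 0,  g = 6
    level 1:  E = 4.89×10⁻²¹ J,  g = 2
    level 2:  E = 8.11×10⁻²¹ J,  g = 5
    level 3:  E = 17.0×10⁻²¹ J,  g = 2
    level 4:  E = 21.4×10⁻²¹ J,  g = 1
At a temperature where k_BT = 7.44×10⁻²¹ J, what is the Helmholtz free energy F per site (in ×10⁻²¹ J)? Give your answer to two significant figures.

-16 ×10⁻²¹ J

Eᵢ/kT = 0, 0.6573, 1.090, 2.285, 2.876.
Z = Σ gᵢe^(−Eᵢ/kT) = 6·e^(−0) + 2·e^(−0.6573) + 5·e^(−1.090) + 2·e^(−2.285) + 1·e^(−2.876) = 6.000 + 1.036 + 1.681 + 0.2035 + 0.05636 = 8.977.
F = −kT ln Z = −7.44 × ln(8.977) = −7.44 × 2.195 = -16 ×10⁻²¹ J.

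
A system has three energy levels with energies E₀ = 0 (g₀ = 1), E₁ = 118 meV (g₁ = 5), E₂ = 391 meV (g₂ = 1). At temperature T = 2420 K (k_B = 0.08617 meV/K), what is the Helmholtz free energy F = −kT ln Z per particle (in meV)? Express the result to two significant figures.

-290 meV

k_BT = 0.08617 × 2420 K = 208.5 meV.
Eᵢ/kT = 0, 0.5659, 1.875.
Z = Σ gᵢe^(−Eᵢ/kT) = 1·e^(−0) + 5·e^(−0.5659) + 1·e^(−1.875) = 1.000 + 2.839 + 0.1534 = 3.992.
F = −kT ln Z = −208.5 × ln(3.992) = −208.5 × 1.384 = -290 meV.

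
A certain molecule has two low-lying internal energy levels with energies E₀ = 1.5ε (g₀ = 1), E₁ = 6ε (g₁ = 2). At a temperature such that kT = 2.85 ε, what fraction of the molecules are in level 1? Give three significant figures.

0.292

Eᵢ/kT = 0.52632, 2.1053.
Z = Σ gᵢe^(−Eᵢ/kT) = 1·e^(−0.52632) + 2·e^(−2.1053) = 0.59078 + 0.24362 = 0.83440.
P₁ = g₁ e^(−E₁/kT) / Z = 0.24362/0.83440 = 0.292.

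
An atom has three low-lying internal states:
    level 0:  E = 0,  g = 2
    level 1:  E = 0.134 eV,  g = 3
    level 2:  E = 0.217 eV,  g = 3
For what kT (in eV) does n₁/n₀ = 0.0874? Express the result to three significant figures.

n₁/n₀ = (g₁/g₀) exp[−(E₁−E₀)/kT] = 0.0874.
⇒ (E₁−E₀)/kT = ln((3/2)/0.0874) = ln(17.162) = 2.8427.
kT = 0.134 eV / 2.8427 = 0.0471 eV.

0.0471 eV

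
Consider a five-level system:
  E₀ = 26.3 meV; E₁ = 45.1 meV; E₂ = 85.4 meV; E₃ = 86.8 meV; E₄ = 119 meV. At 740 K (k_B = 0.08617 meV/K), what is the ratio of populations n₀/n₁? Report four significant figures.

1.343

k_BT = 0.08617 × 740 K = 63.7658 meV.
n₀/n₁ = exp[−(E₀−E₁)/kT] = exp(−(-18.8 meV)/(63.7658 meV)) = exp(0.294829) = 1.343.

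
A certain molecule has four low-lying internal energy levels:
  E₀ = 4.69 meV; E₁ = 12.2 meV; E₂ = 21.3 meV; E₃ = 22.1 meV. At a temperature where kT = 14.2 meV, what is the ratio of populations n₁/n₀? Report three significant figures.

n₁/n₀ = exp[−(E₁−E₀)/kT] = exp(−(7.51 meV)/(14.2 meV)) = exp(-0.52887) = 0.589.

0.589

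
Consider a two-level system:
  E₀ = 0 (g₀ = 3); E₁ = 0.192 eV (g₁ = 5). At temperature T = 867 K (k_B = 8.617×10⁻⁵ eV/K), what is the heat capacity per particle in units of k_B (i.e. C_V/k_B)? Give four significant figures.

k_BT = 8.617×10⁻⁵ × 867 K = 0.0747094 eV.
Eᵢ/kT = 0, 2.56996.
Z = Σ gᵢe^(−Eᵢ/kT) = 3·e^(−0) + 5·e^(−2.56996) = 3.00000 + 0.382693 = 3.38269.
⟨E⟩ = 0.0217215 eV, ⟨E²⟩ = 0.00417053 eV².
C_V/k_B = (⟨E²⟩ − ⟨E⟩²)/(kT)² = (0.00417053 − 0.000471824)/0.00558149 = 0.6627.

0.6627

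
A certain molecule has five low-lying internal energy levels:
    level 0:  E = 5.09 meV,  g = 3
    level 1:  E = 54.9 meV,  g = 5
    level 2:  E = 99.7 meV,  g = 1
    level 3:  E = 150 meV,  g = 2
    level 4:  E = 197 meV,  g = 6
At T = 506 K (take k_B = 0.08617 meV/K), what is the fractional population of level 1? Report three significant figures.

0.329

k_BT = 0.08617 × 506 K = 43.602 meV.
Eᵢ/kT = 0.11674, 1.2591, 2.2866, 3.4402, 4.5181.
Z = Σ gᵢe^(−Eᵢ/kT) = 3·e^(−0.11674) + 5·e^(−1.2591) + 1·e^(−2.2866) + 2·e^(−3.4402) + 6·e^(−4.5181) = 2.6694 + 1.4195 + 0.10161 + 0.064117 + 0.065458 = 4.3201.
P₁ = g₁ e^(−E₁/kT) / Z = 1.4195/4.3201 = 0.329.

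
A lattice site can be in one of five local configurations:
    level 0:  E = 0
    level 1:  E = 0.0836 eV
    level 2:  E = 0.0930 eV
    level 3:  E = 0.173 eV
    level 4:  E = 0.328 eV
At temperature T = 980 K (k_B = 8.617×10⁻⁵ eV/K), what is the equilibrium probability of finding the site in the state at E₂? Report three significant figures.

0.179

k_BT = 8.617×10⁻⁵ × 980 K = 0.084447 eV.
Eᵢ/kT = 0, 0.98997, 1.1013, 2.0486, 3.8841.
Z = Σ e^(−Eᵢ/kT) = e^(−0) + e^(−0.98997) + e^(−1.1013) + e^(−2.0486) + e^(−3.8841) = 1.0000 + 0.37159 + 0.33244 + 0.12892 + 0.020566 = 1.8535.
P₂ = e^(−E₂/kT) / Z = 0.33244/1.8535 = 0.179.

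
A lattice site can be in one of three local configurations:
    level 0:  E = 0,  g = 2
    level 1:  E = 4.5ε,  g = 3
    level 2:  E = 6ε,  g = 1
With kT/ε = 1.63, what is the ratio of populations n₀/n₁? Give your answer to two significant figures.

n₀/n₁ = (g₀/g₁) exp[−(E₀−E₁)/kT] = (2/3) × exp(−(-4.5ε)/(1.63ε)) = (2/3) × exp(2.761) = 11.

11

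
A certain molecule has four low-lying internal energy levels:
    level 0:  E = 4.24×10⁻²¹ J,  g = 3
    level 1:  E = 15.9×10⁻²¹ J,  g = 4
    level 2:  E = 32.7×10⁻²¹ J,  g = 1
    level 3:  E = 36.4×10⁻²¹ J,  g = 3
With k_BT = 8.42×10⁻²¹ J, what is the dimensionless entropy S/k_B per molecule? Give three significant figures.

1.84

Eᵢ/kT = 0.50356, 1.8884, 3.8836, 4.3230.
Z = Σ gᵢe^(−Eᵢ/kT) = 3·e^(−0.50356) + 4·e^(−1.8884) + 1·e^(−3.8836) + 3·e^(−4.3230) = 1.8131 + 0.60525 + 0.020577 + 0.039780 = 2.4787.
⟨E⟩ = Σ EᵢPᵢ = 7.8395 ×10⁻²¹ J.
S/k_B = ln Z + ⟨E⟩/kT = ln(2.4787) + 7.8395/8.42 = 0.90773 + 0.93106 = 1.84.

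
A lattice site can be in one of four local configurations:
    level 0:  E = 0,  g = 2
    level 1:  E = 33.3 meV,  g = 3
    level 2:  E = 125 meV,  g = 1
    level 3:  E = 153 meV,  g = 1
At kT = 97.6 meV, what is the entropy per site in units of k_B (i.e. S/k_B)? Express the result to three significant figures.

1.84

Eᵢ/kT = 0, 0.34119, 1.2807, 1.5676.
Z = Σ gᵢe^(−Eᵢ/kT) = 2·e^(−0) + 3·e^(−0.34119) + 1·e^(−1.2807) + 1·e^(−1.5676) = 2.0000 + 2.1328 + 0.27784 + 0.20855 = 4.6192.
⟨E⟩ = Σ EᵢPᵢ = 29.802 meV.
S/k_B = ln Z + ⟨E⟩/kT = ln(4.6192) + 29.802/97.6 = 1.5302 + 0.30535 = 1.84.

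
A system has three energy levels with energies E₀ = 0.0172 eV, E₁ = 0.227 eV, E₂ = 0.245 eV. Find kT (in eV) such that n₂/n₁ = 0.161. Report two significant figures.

n₂/n₁ = exp[−(E₂−E₁)/kT] = 0.161.
⇒ (E₂−E₁)/kT = ln(1/0.161) = ln(6.211) = 1.826.
kT = 0.018 eV / 1.826 = 0.0099 eV.

0.0099 eV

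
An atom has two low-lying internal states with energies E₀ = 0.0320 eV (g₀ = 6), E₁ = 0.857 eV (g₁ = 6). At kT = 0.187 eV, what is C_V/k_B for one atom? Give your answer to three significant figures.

0.231

Eᵢ/kT = 0.17112, 4.5829.
Z = Σ gᵢe^(−Eᵢ/kT) = 6·e^(−0.17112) + 6·e^(−4.5829) = 5.0563 + 0.061351 = 5.1177.
⟨E⟩ = 0.041890 eV, ⟨E²⟩ = 0.0098163 eV².
C_V/k_B = (⟨E²⟩ − ⟨E⟩²)/(kT)² = (0.0098163 − 0.0017548)/0.034969 = 0.231.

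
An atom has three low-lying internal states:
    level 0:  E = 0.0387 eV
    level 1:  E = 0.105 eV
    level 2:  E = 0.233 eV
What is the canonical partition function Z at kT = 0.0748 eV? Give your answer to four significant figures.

Z = 0.8861

Eᵢ/kT = 0.517380, 1.40374, 3.11497.
Z = Σ e^(−Eᵢ/kT) = e^(−0.517380) + e^(−1.40374) + e^(−3.11497) = 0.596080 + 0.245676 + 0.0443798 = 0.886136.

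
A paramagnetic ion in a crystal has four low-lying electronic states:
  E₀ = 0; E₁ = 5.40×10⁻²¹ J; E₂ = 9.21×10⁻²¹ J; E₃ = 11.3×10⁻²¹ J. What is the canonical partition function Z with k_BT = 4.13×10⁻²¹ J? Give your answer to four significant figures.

Eᵢ/kT = 0, 1.30751, 2.23002, 2.73608.
Z = Σ e^(−Eᵢ/kT) = e^(−0) + e^(−1.30751) + e^(−2.23002) + e^(−2.73608) = 1.00000 + 0.270493 + 0.107526 + 0.0648240 = 1.44284.

Z = 1.443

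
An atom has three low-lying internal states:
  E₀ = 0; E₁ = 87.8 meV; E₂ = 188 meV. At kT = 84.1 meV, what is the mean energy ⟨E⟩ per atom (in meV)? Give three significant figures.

Eᵢ/kT = 0, 1.0440, 2.2354.
Z = Σ e^(−Eᵢ/kT) = e^(−0) + e^(−1.0440) + e^(−2.2354) = 1.0000 + 0.35204 + 0.10695 = 1.4590.
⟨E⟩ = Σ Eᵢ e^(−Eᵢ/kT) / Z = (0·1.0000 + 87.8·0.35204 + 188·0.10695) / 1.4590 = 35.0 meV.

35.0 meV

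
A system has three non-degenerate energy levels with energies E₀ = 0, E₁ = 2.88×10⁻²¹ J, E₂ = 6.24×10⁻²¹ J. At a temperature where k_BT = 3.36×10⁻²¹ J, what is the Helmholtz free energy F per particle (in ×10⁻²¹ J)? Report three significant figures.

Eᵢ/kT = 0, 0.85714, 1.8571.
Z = Σ e^(−Eᵢ/kT) = e^(−0) + e^(−0.85714) + e^(−1.8571) = 1.0000 + 0.42437 + 0.15612 = 1.5805.
F = −kT ln Z = −3.36 × ln(1.5805) = −3.36 × 0.45774 = -1.54 ×10⁻²¹ J.

-1.54 ×10⁻²¹ J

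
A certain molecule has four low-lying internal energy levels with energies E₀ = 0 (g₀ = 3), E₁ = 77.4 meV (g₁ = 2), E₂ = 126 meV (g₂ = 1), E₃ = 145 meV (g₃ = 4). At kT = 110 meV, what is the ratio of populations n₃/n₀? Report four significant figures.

n₃/n₀ = (g₃/g₀) exp[−(E₃−E₀)/kT] = (4/3) × exp(−(145 meV)/(110 meV)) = (4/3) × exp(-1.31818) = 0.3568.

0.3568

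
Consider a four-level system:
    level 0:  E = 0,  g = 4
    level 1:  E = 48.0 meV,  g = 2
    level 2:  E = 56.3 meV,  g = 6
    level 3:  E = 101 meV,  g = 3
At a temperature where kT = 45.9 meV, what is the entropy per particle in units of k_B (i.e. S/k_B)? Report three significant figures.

2.45

Eᵢ/kT = 0, 1.0458, 1.2266, 2.2004.
Z = Σ gᵢe^(−Eᵢ/kT) = 4·e^(−0) + 2·e^(−1.0458) + 6·e^(−1.2266) + 3·e^(−2.2004) = 4.0000 + 0.70282 + 1.7597 + 0.33228 = 6.7948.
⟨E⟩ = Σ EᵢPᵢ = 24.484 meV.
S/k_B = ln Z + ⟨E⟩/kT = ln(6.7948) + 24.484/45.9 = 1.9162 + 0.53342 = 2.45.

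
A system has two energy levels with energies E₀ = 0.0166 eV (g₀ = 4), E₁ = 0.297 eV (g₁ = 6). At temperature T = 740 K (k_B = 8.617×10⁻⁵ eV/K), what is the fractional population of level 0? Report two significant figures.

0.98

k_BT = 8.617×10⁻⁵ × 740 K = 0.06377 eV.
Eᵢ/kT = 0.2603, 4.657.
Z = Σ gᵢe^(−Eᵢ/kT) = 4·e^(−0.2603) + 6·e^(−4.657) = 3.083 + 0.05697 = 3.140.
P₀ = g₀ e^(−E₀/kT) / Z = 3.083/3.140 = 0.98.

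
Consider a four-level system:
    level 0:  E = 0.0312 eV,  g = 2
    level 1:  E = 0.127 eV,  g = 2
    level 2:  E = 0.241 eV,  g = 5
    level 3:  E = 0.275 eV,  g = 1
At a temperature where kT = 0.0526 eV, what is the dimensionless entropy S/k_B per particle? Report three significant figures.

Eᵢ/kT = 0.59316, 2.4144, 4.5817, 5.2281.
Z = Σ gᵢe^(−Eᵢ/kT) = 2·e^(−0.59316) + 2·e^(−2.4144) + 5·e^(−4.5817) + 1·e^(−5.2281) = 1.1052 + 0.17884 + 0.051187 + 0.0053637 = 1.3406.
⟨E⟩ = Σ EᵢPᵢ = 0.052966 eV.
S/k_B = ln Z + ⟨E⟩/kT = ln(1.3406) + 0.052966/0.0526 = 0.29312 + 1.0070 = 1.30.

1.30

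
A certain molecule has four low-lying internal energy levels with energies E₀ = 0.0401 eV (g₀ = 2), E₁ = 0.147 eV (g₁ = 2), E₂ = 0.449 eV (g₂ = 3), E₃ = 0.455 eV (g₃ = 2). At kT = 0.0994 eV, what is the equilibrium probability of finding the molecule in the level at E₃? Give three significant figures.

Eᵢ/kT = 0.40342, 1.4789, 4.5171, 4.5775.
Z = Σ gᵢe^(−Eᵢ/kT) = 2·e^(−0.40342) + 2·e^(−1.4789) + 3·e^(−4.5171) + 2·e^(−4.5775) = 1.3361 + 0.45578 + 0.032762 + 0.020561 = 1.8452.
P₃ = g₃ e^(−E₃/kT) / Z = 0.020561/1.8452 = 0.0111.

0.0111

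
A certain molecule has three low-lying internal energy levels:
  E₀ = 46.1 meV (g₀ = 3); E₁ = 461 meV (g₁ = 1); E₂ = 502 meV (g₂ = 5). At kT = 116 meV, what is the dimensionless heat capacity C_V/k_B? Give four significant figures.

0.5755

Eᵢ/kT = 0.397414, 3.97414, 4.32759.
Z = Σ gᵢe^(−Eᵢ/kT) = 3·e^(−0.397414) + 1·e^(−3.97414) + 5·e^(−4.32759) = 2.01617 + 0.0187955 + 0.0659966 = 2.10096.
⟨E⟩ = 64.1328 meV, ⟨E²⟩ = 11856.8 meV².
C_V/k_B = (⟨E²⟩ − ⟨E⟩²)/(kT)² = (11856.8 − 4113.02)/13456.0 = 0.5755.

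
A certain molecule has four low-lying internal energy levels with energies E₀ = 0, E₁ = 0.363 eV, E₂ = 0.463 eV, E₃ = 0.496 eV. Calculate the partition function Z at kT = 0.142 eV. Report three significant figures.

Z = 1.15

Eᵢ/kT = 0, 2.5563, 3.2606, 3.4930.
Z = Σ e^(−Eᵢ/kT) = e^(−0) + e^(−2.5563) + e^(−3.2606) + e^(−3.4930) = 1.0000 + 0.077591 + 0.038365 + 0.030410 = 1.1464.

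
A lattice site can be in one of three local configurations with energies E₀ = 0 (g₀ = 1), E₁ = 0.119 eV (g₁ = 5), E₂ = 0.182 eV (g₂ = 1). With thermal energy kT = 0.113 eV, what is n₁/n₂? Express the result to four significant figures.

n₁/n₂ = (g₁/g₂) exp[−(E₁−E₂)/kT] = (5/1) × exp(−(-0.063 eV)/(0.113 eV)) = (5/1) × exp(0.557522) = 8.732.

8.732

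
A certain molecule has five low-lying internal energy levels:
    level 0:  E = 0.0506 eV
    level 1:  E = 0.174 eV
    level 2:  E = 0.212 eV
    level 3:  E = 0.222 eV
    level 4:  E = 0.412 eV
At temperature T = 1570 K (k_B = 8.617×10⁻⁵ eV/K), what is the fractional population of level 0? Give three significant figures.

0.486

k_BT = 8.617×10⁻⁵ × 1570 K = 0.13529 eV.
Eᵢ/kT = 0.37401, 1.2861, 1.5670, 1.6409, 3.0453.
Z = Σ e^(−Eᵢ/kT) = e^(−0.37401) + e^(−1.2861) + e^(−1.5670) + e^(−1.6409) + e^(−3.0453) = 0.68797 + 0.27635 + 0.20867 + 0.19381 + 0.047582 = 1.4144.
P₀ = e^(−E₀/kT) / Z = 0.68797/1.4144 = 0.486.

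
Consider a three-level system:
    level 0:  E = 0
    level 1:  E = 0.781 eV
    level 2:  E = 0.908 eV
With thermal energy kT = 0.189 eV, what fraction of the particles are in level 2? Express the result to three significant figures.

Eᵢ/kT = 0, 4.1323, 4.8042.
Z = Σ e^(−Eᵢ/kT) = e^(−0) + e^(−4.1323) + e^(−4.8042) = 1.0000 + 0.016046 + 0.0081953 = 1.0242.
P₂ = e^(−E₂/kT) / Z = 0.0081953/1.0242 = 0.00800.

0.00800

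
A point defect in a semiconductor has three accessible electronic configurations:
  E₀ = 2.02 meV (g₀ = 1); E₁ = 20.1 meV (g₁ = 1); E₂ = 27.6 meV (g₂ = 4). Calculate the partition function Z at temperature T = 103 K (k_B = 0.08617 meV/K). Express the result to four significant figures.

Z = 1.079

k_BT = 0.08617 × 103 K = 8.87551 meV.
Eᵢ/kT = 0.227593, 2.26466, 3.10968.
Z = Σ gᵢe^(−Eᵢ/kT) = 1·e^(−0.227593) + 1·e^(−2.26466) + 4·e^(−3.10968) = 0.796448 + 0.103865 + 0.178461 = 1.07877.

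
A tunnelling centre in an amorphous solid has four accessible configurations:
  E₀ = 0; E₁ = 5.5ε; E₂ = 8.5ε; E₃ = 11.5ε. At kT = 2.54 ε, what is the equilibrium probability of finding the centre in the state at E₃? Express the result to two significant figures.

0.0093

Eᵢ/kT = 0, 2.165, 3.346, 4.528.
Z = Σ e^(−Eᵢ/kT) = e^(−0) + e^(−2.165) + e^(−3.346) + e^(−4.528) = 1.000 + 0.1147 + 0.03522 + 0.01080 = 1.161.
P₃ = e^(−E₃/kT) / Z = 0.01080/1.161 = 0.0093.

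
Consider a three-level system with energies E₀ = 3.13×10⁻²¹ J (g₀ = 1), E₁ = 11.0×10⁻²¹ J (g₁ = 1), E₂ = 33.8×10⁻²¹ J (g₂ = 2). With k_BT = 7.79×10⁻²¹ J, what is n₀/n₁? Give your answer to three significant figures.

2.75

n₀/n₁ = (g₀/g₁) exp[−(E₀−E₁)/kT] = (1/1) × exp(−(-7.87 ×10⁻²¹ J)/(7.79 ×10⁻²¹ J)) = (1/1) × exp(1.0103) = 2.75.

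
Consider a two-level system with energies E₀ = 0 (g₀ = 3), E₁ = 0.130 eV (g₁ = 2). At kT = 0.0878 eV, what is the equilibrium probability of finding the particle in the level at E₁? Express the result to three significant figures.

0.132

Eᵢ/kT = 0, 1.4806.
Z = Σ gᵢe^(−Eᵢ/kT) = 3·e^(−0) + 2·e^(−1.4806) = 3.0000 + 0.45500 = 3.4550.
P₁ = g₁ e^(−E₁/kT) / Z = 0.45500/3.4550 = 0.132.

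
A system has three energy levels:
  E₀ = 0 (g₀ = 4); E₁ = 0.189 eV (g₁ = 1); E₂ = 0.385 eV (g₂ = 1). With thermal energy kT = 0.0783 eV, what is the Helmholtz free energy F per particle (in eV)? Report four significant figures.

-0.1104 eV

Eᵢ/kT = 0, 2.41379, 4.91699.
Z = Σ gᵢe^(−Eᵢ/kT) = 4·e^(−0) + 1·e^(−2.41379) + 1·e^(−4.91699) = 4.00000 + 0.0894755 + 0.00732113 = 4.09680.
F = −kT ln Z = −0.0783 × ln(4.09680) = −0.0783 × 1.41021 = -0.1104 eV.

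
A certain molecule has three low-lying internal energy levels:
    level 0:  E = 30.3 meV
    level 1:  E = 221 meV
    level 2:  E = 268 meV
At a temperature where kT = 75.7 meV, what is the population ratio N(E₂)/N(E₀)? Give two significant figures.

n₂/n₀ = exp[−(E₂−E₀)/kT] = exp(−(237.7 meV)/(75.7 meV)) = exp(-3.140) = 0.043.

0.043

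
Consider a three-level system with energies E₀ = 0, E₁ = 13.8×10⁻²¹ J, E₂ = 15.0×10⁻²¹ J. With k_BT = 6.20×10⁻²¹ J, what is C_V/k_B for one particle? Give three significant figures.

0.737

Eᵢ/kT = 0, 2.2258, 2.4194.
Z = Σ e^(−Eᵢ/kT) = e^(−0) + e^(−2.2258) + e^(−2.4194) = 1.0000 + 0.10798 + 0.088975 = 1.1970.
⟨E⟩ = 2.3599, ⟨E²⟩ = 33.904.
C_V/k_B = (⟨E²⟩ − ⟨E⟩²)/(kT)² = (33.904 − 5.5691)/38.440 = 0.737.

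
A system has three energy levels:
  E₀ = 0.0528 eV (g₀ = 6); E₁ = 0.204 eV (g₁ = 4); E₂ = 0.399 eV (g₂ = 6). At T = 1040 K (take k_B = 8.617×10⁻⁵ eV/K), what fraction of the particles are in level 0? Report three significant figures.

k_BT = 8.617×10⁻⁵ × 1040 K = 0.089617 eV.
Eᵢ/kT = 0.58917, 2.2764, 4.4523.
Z = Σ gᵢe^(−Eᵢ/kT) = 6·e^(−0.58917) + 4·e^(−2.2764) + 6·e^(−4.4523) = 3.3287 + 0.41061 + 0.069910 = 3.8092.
P₀ = g₀ e^(−E₀/kT) / Z = 3.3287/3.8092 = 0.874.

0.874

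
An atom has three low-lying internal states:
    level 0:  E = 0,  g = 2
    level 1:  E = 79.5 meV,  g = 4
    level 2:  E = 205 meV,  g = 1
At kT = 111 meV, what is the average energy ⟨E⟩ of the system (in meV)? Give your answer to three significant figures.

Eᵢ/kT = 0, 0.71622, 1.8468.
Z = Σ gᵢe^(−Eᵢ/kT) = 2·e^(−0) + 4·e^(−0.71622) + 1·e^(−1.8468) = 2.0000 + 1.9544 + 0.15774 = 4.1121.
⟨E⟩ = Σ Eᵢ gᵢe^(−Eᵢ/kT) / Z = (0·2.0000 + 79.5·1.9544 + 205·0.15774) / 4.1121 = 45.6 meV.

45.6 meV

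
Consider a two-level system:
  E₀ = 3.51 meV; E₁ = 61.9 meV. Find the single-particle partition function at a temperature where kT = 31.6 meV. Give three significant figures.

Eᵢ/kT = 0.11108, 1.9589.
Z = Σ e^(−Eᵢ/kT) = e^(−0.11108) + e^(−1.9589) = 0.89487 + 0.14101 = 1.0359.

Z = 1.04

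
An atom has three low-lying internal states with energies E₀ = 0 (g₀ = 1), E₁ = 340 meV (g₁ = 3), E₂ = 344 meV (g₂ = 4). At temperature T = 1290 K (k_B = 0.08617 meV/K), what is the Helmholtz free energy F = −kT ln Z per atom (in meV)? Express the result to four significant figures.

-31.03 meV

k_BT = 0.08617 × 1290 K = 111.159 meV.
Eᵢ/kT = 0, 3.05868, 3.09467.
Z = Σ gᵢe^(−Eᵢ/kT) = 1·e^(−0) + 3·e^(−3.05868) + 4·e^(−3.09467) = 1.00000 + 0.140849 + 0.181160 = 1.32201.
F = −kT ln Z = −111.159 × ln(1.32201) = −111.159 × 0.279153 = -31.03 meV.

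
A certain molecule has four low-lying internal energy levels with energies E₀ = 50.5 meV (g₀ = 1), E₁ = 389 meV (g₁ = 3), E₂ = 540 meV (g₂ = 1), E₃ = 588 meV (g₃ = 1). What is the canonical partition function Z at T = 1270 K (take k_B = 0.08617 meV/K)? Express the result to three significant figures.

Z = 0.728

k_BT = 0.08617 × 1270 K = 109.44 meV.
Eᵢ/kT = 0.46144, 3.5545, 4.9342, 5.3728.
Z = Σ gᵢe^(−Eᵢ/kT) = 1·e^(−0.46144) + 3·e^(−3.5545) + 1·e^(−4.9342) + 1·e^(−5.3728) = 0.63038 + 0.085787 + 0.0071962 + 0.0046411 = 0.72800.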